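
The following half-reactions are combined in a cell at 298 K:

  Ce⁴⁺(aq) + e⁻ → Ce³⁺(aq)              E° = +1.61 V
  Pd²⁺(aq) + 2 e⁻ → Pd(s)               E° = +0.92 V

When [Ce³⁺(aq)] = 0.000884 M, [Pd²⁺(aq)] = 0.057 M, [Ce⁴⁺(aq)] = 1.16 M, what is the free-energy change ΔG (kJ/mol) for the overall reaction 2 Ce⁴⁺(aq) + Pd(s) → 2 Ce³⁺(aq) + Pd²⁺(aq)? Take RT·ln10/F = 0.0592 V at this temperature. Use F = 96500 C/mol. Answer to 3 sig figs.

−176 kJ/mol

With Ce⁴⁺/Ce³⁺ reduced at the cathode, E°cell = +1.61 − (+0.92) = +0.69 V and n = 2.
Q = ([Ce³⁺(aq)]^2·[Pd²⁺(aq)]) / [Ce⁴⁺(aq)]^2 = 3.31×10^−8, so log Q = −7.480 and E = +0.69 − (0.0592/2)(−7.480) = +0.9114 V.
ΔG = −nFE = −(2)(96500)(+0.9114) J/mol = −176 kJ/mol.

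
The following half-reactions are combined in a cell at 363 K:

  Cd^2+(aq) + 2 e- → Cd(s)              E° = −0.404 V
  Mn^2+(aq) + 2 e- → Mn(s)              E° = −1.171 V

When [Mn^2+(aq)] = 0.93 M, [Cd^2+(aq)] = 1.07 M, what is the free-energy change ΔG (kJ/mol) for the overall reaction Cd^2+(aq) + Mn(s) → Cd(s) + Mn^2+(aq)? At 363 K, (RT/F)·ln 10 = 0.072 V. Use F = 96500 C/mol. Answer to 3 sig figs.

−148 kJ/mol

The standard cell potential is −0.404 − (−1.171) = +0.767 V, with n = 2 electrons in the balanced equation.
Q = [Mn^2+(aq)] / [Cd^2+(aq)] = 0.869, so log Q = −0.061 and E = +0.767 − (0.072/2)(−0.061) = +0.7692 V.
ΔG = −nFE = −(2)(96500)(+0.7692) J/mol = −148 kJ/mol.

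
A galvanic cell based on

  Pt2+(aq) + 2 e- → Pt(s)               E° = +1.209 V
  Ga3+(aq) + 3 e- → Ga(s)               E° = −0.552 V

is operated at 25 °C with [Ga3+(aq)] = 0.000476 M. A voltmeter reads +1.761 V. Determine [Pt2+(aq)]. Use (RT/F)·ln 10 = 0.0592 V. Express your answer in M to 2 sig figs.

0.0061 M

With Pt²⁺/Pt at the cathode and Ga³⁺/Ga at the anode, E°cell = +1.209 − (−0.552) = +1.761 V (n = 6).
From the Nernst equation, log Q = n(E° − E)/0.0592 = 6·(+1.761 − (+1.761))/0.0592 = 0.000.
Balancing electrons gives 3 Pt2+(aq) + 2 Ga(s) → 3 Pt(s) + 2 Ga3+(aq); thus Q = [Ga3+(aq)]^2 / [Pt2+(aq)]^3.
Substituting the known concentrations and solving, log [Pt2+(aq)] = −2.215 and [Pt2+(aq)] = 0.0061 M.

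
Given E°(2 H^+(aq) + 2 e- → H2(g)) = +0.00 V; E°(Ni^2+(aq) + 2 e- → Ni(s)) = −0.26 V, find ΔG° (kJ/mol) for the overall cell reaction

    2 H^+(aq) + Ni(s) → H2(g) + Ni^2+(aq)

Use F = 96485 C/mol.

−50.2 kJ/mol

In the reaction as written H^+(aq) is reduced, so the 2H⁺/H₂ couple is the cathode and Ni²⁺/Ni is the anode.
E°cell = +0.00 − (−0.26) = +0.26 V; balancing electrons gives n = 2.
ΔG° = −nFE°cell = −(2)(96485)(+0.26) J/mol = −50.2 kJ/mol.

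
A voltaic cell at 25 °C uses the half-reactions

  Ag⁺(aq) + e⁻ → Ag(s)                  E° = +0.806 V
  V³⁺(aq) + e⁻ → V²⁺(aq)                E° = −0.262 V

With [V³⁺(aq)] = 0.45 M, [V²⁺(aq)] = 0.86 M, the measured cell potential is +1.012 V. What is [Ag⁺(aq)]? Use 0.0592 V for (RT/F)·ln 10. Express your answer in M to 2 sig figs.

The Ag⁺/Ag couple has the larger reduction potential, so it is the cathode: E°cell = +0.806 − (−0.262) = +1.068 V and n = 1.
From the Nernst equation, log Q = n(E° − E)/0.0592 = 1·(+1.068 − (+1.012))/0.0592 = 0.946.
Balancing electrons gives Ag⁺(aq) + V²⁺(aq) → Ag(s) + V³⁺(aq); thus Q = [V³⁺(aq)] / ([Ag⁺(aq)]·[V²⁺(aq)]).
Isolating [Ag⁺(aq)] in Q = 10^{0.946} yields log [Ag⁺(aq)] = −1.227, i.e. 0.059 M.

0.059 M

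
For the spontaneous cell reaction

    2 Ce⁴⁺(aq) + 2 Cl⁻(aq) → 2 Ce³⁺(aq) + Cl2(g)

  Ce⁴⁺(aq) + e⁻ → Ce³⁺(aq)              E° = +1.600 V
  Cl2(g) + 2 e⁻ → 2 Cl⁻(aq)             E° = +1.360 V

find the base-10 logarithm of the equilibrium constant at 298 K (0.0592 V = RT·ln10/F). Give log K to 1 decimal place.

log K = 8.1

The Ce⁴⁺/Ce³⁺ couple is reduced (cathode); E°cell = +1.600 − (+1.360) = +0.240 V with n = 2.
At equilibrium E = 0, so log K = nE°cell / 0.0592 = (2)(+0.240) / 0.0592 = 8.1.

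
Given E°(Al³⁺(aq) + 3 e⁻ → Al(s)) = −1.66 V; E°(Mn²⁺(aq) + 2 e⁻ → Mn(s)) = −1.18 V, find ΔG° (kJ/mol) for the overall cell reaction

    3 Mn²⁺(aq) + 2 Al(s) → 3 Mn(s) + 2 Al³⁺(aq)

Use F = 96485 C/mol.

In the reaction as written Mn²⁺(aq) is reduced, so the Mn²⁺/Mn couple is the cathode and Al³⁺/Al is the anode.
E°cell = −1.18 − (−1.66) = +0.48 V; balancing electrons gives n = 6.
ΔG° = −nFE°cell = −(6)(96485)(+0.48) J/mol = −278 kJ/mol.

−278 kJ/mol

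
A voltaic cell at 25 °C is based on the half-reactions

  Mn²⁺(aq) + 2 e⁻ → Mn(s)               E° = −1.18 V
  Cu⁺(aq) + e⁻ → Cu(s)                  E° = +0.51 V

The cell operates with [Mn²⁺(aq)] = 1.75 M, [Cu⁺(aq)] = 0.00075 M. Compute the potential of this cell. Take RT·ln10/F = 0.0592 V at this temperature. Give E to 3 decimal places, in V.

The Cu⁺/Cu couple has the more positive E°, so it is the cathode; Mn²⁺/Mn is the anode.
E°cell = E°cat − E°an = +0.51 − (−1.18) = +1.69 V; n = 2.
The balanced reaction is 2 Cu⁺(aq) + Mn(s) → 2 Cu(s) + Mn²⁺(aq), so Q = [Mn²⁺(aq)] / [Cu⁺(aq)]^2 = 3.11×10^6 and log Q = 6.493.
E = E° − (0.0592/n)·log Q = +1.69 − (0.0592/2)(6.493) = +1.498 V.

+1.498 V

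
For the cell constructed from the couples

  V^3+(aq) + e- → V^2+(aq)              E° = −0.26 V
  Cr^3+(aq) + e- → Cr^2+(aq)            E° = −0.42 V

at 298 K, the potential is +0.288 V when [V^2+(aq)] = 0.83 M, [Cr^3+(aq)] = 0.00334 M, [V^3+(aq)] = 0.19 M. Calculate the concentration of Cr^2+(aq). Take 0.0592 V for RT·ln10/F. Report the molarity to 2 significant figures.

V³⁺/V²⁺ is the cathode (higher E°); E°cell = −0.26 − (−0.42) = +0.16 V with n = 1.
Since E = E° − (0.0592/n)·log Q, log Q = n(E° − E)/0.0592 = −2.162.
Balancing electrons gives V^3+(aq) + Cr^2+(aq) → V^2+(aq) + Cr^3+(aq); thus Q = ([V^2+(aq)]·[Cr^3+(aq)]) / ([V^3+(aq)]·[Cr^2+(aq)]).
Substituting the known concentrations and solving, log [Cr^2+(aq)] = 0.326 and [Cr^2+(aq)] = 2.1 M.

2.1 M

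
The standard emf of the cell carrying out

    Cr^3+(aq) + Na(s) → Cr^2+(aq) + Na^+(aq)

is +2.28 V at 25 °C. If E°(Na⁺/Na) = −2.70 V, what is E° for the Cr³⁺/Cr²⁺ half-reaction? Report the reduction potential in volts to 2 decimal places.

−0.42 V

In the reaction as written the Cr³⁺/Cr²⁺ couple is reduced (cathode) and Na⁺/Na is oxidized (anode), so E°cell = E°(Cr³⁺/Cr²⁺) − E°(Na⁺/Na).
E°(Cr³⁺/Cr²⁺) = E°cell + E°(anode) = +2.28 + (−2.70) = −0.42 V.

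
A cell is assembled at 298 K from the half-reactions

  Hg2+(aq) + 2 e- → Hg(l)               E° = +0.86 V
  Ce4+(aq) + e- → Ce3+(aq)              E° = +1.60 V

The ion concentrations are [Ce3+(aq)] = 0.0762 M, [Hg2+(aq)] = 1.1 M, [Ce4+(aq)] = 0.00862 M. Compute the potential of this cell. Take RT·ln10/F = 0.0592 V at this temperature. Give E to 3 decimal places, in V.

The Ce⁴⁺/Ce³⁺ couple has the more positive E°, so it is the cathode; Hg²⁺/Hg is the anode.
The standard potential is +1.60 − (+0.86) = +0.74 V and the balanced reaction transfers n = 2 electrons.
The balanced reaction is 2 Ce4+(aq) + Hg(l) → 2 Ce3+(aq) + Hg2+(aq), so Q = ([Ce3+(aq)]^2·[Hg2+(aq)]) / [Ce4+(aq)]^2 = 86 and log Q = 1.934.
Applying E = E° − (RT ln10/nF)·log Q gives +0.74 − (0.0592/2)(1.934) = +0.683 V.

+0.683 V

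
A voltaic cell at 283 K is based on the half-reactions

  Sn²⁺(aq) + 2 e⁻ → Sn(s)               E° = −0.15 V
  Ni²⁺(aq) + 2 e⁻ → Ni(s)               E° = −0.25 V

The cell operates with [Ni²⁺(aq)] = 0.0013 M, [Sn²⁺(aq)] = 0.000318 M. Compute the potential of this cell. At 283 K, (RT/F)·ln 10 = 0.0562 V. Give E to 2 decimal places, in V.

+0.08 V

Since E°(Sn²⁺/Sn) > E°(Ni²⁺/Ni), Sn²⁺/Sn serves as the cathode.
E°cell = E°cat − E°an = −0.15 − (−0.25) = +0.10 V; n = 2.
For the overall reaction Sn²⁺(aq) + Ni(s) → Sn(s) + Ni²⁺(aq), Q = [Ni²⁺(aq)] / [Sn²⁺(aq)] = 4.09, giving log Q = 0.612.
By the Nernst equation, E = +0.10 − (0.0562/2)·(0.612) = +0.08 V.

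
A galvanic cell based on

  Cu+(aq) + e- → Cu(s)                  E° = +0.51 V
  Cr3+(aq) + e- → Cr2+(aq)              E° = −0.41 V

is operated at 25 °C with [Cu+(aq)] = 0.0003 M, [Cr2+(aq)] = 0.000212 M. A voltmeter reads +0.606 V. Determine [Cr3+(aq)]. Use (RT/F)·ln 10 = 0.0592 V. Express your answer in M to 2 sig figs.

0.013 M

With Cu⁺/Cu at the cathode and Cr³⁺/Cr²⁺ at the anode, E°cell = +0.51 − (−0.41) = +0.92 V (n = 1).
Since E = E° − (0.0592/n)·log Q, log Q = n(E° − E)/0.0592 = 5.304.
Balancing electrons gives Cu+(aq) + Cr2+(aq) → Cu(s) + Cr3+(aq); thus Q = [Cr3+(aq)] / ([Cu+(aq)]·[Cr2+(aq)]).
Isolating [Cr3+(aq)] in Q = 10^{5.304} yields log [Cr3+(aq)] = −1.893, i.e. 0.013 M.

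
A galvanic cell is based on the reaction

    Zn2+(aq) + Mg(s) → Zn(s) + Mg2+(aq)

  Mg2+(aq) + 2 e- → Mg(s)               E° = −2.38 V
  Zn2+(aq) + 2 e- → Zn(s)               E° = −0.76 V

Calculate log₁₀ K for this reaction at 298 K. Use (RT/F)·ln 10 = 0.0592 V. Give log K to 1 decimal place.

The Zn²⁺/Zn couple is reduced (cathode); E°cell = −0.76 − (−2.38) = +1.62 V with n = 2.
At equilibrium E = 0, so log K = nE°cell / 0.0592 = (2)(+1.62) / 0.0592 = 54.7.

log K = 54.7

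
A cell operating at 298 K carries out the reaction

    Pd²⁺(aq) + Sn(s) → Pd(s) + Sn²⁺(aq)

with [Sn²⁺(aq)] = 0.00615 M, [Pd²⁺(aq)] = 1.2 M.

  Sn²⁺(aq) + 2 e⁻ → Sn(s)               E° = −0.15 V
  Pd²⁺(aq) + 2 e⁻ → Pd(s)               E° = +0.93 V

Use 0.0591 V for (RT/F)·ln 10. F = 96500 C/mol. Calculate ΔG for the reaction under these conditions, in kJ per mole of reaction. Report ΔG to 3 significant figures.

−222 kJ/mol

E°cell = +0.93 − (−0.15) = +1.08 V; the balanced reaction transfers n = 2 electrons.
Here Q = [Sn²⁺(aq)] / [Pd²⁺(aq)] = 0.00513 (log Q = −2.290), giving E = +1.08 − (0.0591/2)·(−2.290) = +1.1477 V.
Then ΔG = −nFE = −2 × 96500 × +1.1477 J/mol = −222 kJ/mol.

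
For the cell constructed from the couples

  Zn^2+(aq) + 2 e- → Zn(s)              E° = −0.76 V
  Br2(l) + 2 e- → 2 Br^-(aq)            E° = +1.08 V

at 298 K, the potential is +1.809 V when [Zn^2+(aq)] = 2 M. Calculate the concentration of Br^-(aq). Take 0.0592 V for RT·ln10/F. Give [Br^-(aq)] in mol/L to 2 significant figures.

With Br₂/Br⁻ at the cathode and Zn²⁺/Zn at the anode, E°cell = +1.08 − (−0.76) = +1.84 V (n = 2).
Since E = E° − (0.0592/n)·log Q, log Q = n(E° − E)/0.0592 = 1.047.
The balanced reaction is Br2(l) + Zn(s) → 2 Br^-(aq) + Zn^2+(aq), so Q = [Br^-(aq)]^2·[Zn^2+(aq)].
Isolating [Br^-(aq)] in Q = 10^{1.047} yields log [Br^-(aq)] = 0.373, i.e. 2.4 M.

2.4 M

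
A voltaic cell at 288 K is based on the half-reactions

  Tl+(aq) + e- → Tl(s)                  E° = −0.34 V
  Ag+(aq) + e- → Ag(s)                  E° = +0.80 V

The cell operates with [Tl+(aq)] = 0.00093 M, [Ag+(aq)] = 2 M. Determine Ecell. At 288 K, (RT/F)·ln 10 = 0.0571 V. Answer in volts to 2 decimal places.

+1.33 V

Ag⁺/Ag is reduced (cathode, E° = +0.80 V) and Tl⁺/Tl is oxidized (anode).
E°cell = E°cat − E°an = +0.80 − (−0.34) = +1.14 V; n = 1.
For the overall reaction Ag+(aq) + Tl(s) → Ag(s) + Tl+(aq), Q = [Tl+(aq)] / [Ag+(aq)] = 0.000465, giving log Q = −3.333.
E = E° − (0.0571/n)·log Q = +1.14 − (0.0571/1)(−3.333) = +1.33 V.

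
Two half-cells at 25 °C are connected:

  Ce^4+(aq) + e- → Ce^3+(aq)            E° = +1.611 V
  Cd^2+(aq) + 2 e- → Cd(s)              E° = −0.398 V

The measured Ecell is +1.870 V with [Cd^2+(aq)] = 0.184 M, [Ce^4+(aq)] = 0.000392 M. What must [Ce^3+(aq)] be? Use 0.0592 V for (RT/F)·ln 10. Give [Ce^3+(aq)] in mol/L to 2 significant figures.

With Ce⁴⁺/Ce³⁺ at the cathode and Cd²⁺/Cd at the anode, E°cell = +1.611 − (−0.398) = +2.009 V (n = 2).
From the Nernst equation, log Q = n(E° − E)/0.0592 = 2·(+2.009 − (+1.870))/0.0592 = 4.696.
Balancing electrons gives 2 Ce^4+(aq) + Cd(s) → 2 Ce^3+(aq) + Cd^2+(aq); thus Q = ([Ce^3+(aq)]^2·[Cd^2+(aq)]) / [Ce^4+(aq)]^2.
Isolating [Ce^3+(aq)] in Q = 10^{4.696} yields log [Ce^3+(aq)] = −0.691, i.e. 0.20 M.

0.20 M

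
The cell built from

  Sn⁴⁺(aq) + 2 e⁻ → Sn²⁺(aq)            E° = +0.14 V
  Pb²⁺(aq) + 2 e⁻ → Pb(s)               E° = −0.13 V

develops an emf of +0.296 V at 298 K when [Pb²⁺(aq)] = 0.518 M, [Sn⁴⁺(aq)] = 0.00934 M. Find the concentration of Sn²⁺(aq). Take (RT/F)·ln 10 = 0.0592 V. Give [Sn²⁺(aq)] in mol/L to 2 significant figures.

The Sn⁴⁺/Sn²⁺ couple has the larger reduction potential, so it is the cathode: E°cell = +0.14 − (−0.13) = +0.27 V and n = 2.
From the Nernst equation, log Q = n(E° − E)/0.0592 = 2·(+0.27 − (+0.296))/0.0592 = −0.878.
Balancing electrons gives Sn⁴⁺(aq) + Pb(s) → Sn²⁺(aq) + Pb²⁺(aq); thus Q = ([Sn²⁺(aq)]·[Pb²⁺(aq)]) / [Sn⁴⁺(aq)].
Substituting the known concentrations and solving, log [Sn²⁺(aq)] = −2.622 and [Sn²⁺(aq)] = 0.0024 M.

0.0024 M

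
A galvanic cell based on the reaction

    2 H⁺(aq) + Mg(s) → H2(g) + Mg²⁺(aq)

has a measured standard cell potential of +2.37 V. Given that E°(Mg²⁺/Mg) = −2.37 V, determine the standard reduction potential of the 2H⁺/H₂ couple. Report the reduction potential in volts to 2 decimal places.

In the reaction as written the 2H⁺/H₂ couple is reduced (cathode) and Mg²⁺/Mg is oxidized (anode), so E°cell = E°(2H⁺/H₂) − E°(Mg²⁺/Mg).
E°(2H⁺/H₂) = E°cell + E°(anode) = +2.37 + (−2.37) = +0.00 V.

+0.00 V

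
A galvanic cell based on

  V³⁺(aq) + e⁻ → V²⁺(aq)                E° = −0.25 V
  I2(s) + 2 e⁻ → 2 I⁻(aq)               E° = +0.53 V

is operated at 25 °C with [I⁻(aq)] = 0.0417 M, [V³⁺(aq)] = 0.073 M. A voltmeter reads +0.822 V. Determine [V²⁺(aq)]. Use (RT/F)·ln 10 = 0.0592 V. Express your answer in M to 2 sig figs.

0.016 M

The I₂/I⁻ couple has the larger reduction potential, so it is the cathode: E°cell = +0.53 − (−0.25) = +0.78 V and n = 2.
Since E = E° − (0.0592/n)·log Q, log Q = n(E° − E)/0.0592 = −1.419.
Balancing electrons gives I2(s) + 2 V²⁺(aq) → 2 I⁻(aq) + 2 V³⁺(aq); thus Q = ([I⁻(aq)]^2·[V³⁺(aq)]^2) / [V²⁺(aq)]^2.
Solving for the unknown gives log [V²⁺(aq)] = −1.807, so [V²⁺(aq)] ≈ 0.016 M.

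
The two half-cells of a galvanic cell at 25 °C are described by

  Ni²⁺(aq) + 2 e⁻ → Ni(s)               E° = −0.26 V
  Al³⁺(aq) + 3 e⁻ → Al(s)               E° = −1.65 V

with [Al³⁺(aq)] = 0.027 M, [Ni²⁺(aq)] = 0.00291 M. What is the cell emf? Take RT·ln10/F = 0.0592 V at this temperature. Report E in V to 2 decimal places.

Since E°(Ni²⁺/Ni) > E°(Al³⁺/Al), Ni²⁺/Ni serves as the cathode.
The standard potential is −0.26 − (−1.65) = +1.39 V and the balanced reaction transfers n = 6 electrons.
Balancing gives 3 Ni²⁺(aq) + 2 Al(s) → 3 Ni(s) + 2 Al³⁺(aq); hence Q = [Al³⁺(aq)]^2 / [Ni²⁺(aq)]^3 = 2.96×10^4 (log Q = 4.471).
Applying E = E° − (RT ln10/nF)·log Q gives +1.39 − (0.0592/6)(4.471) = +1.35 V.

+1.35 V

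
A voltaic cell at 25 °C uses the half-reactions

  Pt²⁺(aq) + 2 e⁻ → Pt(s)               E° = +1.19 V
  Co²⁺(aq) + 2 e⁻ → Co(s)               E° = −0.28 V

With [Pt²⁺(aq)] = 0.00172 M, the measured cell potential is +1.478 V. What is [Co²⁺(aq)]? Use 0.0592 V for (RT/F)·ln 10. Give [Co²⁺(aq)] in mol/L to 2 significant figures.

0.00092 M

Pt²⁺/Pt is the cathode (higher E°); E°cell = +1.19 − (−0.28) = +1.47 V with n = 2.
Rearranging E = E° − (0.0592/n)·log Q gives log Q = 2(+1.47 − (+1.478))/0.0592 = −0.270.
The balanced reaction is Pt²⁺(aq) + Co(s) → Pt(s) + Co²⁺(aq), so Q = [Co²⁺(aq)] / [Pt²⁺(aq)].
Isolating [Co²⁺(aq)] in Q = 10^{−0.270} yields log [Co²⁺(aq)] = −3.034, i.e. 0.00092 M.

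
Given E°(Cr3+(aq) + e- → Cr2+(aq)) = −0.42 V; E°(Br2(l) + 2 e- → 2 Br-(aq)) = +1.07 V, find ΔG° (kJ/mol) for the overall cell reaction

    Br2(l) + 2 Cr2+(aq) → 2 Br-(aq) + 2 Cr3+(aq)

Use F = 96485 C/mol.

−288 kJ/mol

In the reaction as written Br2(l) is reduced, so the Br₂/Br⁻ couple is the cathode and Cr³⁺/Cr²⁺ is the anode.
E°cell = +1.07 − (−0.42) = +1.49 V; balancing electrons gives n = 2.
ΔG° = −nFE°cell = −(2)(96485)(+1.49) J/mol = −288 kJ/mol.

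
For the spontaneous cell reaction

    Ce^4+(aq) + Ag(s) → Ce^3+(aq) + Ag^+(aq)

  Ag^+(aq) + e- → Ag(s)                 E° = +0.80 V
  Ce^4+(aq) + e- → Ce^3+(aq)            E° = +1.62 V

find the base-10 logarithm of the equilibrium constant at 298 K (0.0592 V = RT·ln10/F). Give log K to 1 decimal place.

log K = 13.9

The Ce⁴⁺/Ce³⁺ couple is reduced (cathode); E°cell = +1.62 − (+0.80) = +0.82 V with n = 1.
At equilibrium E = 0, so log K = nE°cell / 0.0592 = (1)(+0.82) / 0.0592 = 13.9.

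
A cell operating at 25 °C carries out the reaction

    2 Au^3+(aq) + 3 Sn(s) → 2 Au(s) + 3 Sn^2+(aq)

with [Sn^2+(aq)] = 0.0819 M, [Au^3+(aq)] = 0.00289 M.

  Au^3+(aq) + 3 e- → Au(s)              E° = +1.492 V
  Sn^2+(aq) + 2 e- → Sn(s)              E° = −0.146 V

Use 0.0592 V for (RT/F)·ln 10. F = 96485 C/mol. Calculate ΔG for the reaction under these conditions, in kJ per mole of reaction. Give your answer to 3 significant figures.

E°cell = +1.492 − (−0.146) = +1.638 V; the balanced reaction transfers n = 6 electrons.
The reaction quotient is [Sn^2+(aq)]^3 / [Au^3+(aq)]^2 = 65.8; by Nernst, E = +1.638 − (0.0592/6)(1.818) = +1.6201 V.
ΔG = −nFE = −(6)(96485)(+1.6201) J/mol = −938 kJ/mol.

−938 kJ/mol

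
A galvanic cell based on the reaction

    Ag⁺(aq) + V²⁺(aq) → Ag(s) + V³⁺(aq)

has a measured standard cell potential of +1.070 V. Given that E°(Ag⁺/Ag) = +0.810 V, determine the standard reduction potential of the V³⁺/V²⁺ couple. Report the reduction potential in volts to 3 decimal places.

In the reaction as written the Ag⁺/Ag couple is reduced (cathode) and V³⁺/V²⁺ is oxidized (anode), so E°cell = E°(Ag⁺/Ag) − E°(V³⁺/V²⁺).
E°(V³⁺/V²⁺) = E°(cathode) − E°cell = +0.810 − (+1.070) = −0.260 V.

−0.260 V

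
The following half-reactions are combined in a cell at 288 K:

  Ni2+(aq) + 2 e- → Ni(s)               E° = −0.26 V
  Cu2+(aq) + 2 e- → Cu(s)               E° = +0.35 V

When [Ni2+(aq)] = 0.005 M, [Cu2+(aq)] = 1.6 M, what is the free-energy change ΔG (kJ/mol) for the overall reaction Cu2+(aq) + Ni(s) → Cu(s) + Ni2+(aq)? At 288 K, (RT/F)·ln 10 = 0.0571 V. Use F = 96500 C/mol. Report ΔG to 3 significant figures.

−132 kJ/mol

E°cell = +0.35 − (−0.26) = +0.61 V; the balanced reaction transfers n = 2 electrons.
The reaction quotient is [Ni2+(aq)] / [Cu2+(aq)] = 0.00312; by Nernst, E = +0.61 − (0.0571/2)(−2.505) = +0.6815 V.
ΔG = −nFE = −(2)(96500)(+0.6815) J/mol = −132 kJ/mol.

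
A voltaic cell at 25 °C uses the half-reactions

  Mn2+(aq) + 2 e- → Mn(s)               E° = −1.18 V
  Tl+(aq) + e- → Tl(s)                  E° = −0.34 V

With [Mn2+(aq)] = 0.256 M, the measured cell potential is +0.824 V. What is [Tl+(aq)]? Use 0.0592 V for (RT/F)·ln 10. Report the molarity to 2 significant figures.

0.27 M

With Tl⁺/Tl at the cathode and Mn²⁺/Mn at the anode, E°cell = −0.34 − (−1.18) = +0.84 V (n = 2).
From the Nernst equation, log Q = n(E° − E)/0.0592 = 2·(+0.84 − (+0.824))/0.0592 = 0.541.
The balanced reaction is 2 Tl+(aq) + Mn(s) → 2 Tl(s) + Mn2+(aq), so Q = [Mn2+(aq)] / [Tl+(aq)]^2.
Solving for the unknown gives log [Tl+(aq)] = −0.566, so [Tl+(aq)] ≈ 0.27 M.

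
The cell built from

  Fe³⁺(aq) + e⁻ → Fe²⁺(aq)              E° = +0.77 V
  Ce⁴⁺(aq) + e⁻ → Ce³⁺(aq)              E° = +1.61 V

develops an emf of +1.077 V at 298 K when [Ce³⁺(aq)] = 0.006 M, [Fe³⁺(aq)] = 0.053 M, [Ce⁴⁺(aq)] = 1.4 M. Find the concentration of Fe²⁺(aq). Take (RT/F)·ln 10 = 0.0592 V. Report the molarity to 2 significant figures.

Ce⁴⁺/Ce³⁺ is the cathode (higher E°); E°cell = +1.61 − (+0.77) = +0.84 V with n = 1.
From the Nernst equation, log Q = n(E° − E)/0.0592 = 1·(+0.84 − (+1.077))/0.0592 = −4.003.
Balancing electrons gives Ce⁴⁺(aq) + Fe²⁺(aq) → Ce³⁺(aq) + Fe³⁺(aq); thus Q = ([Ce³⁺(aq)]·[Fe³⁺(aq)]) / ([Ce⁴⁺(aq)]·[Fe²⁺(aq)]).
Solving for the unknown gives log [Fe²⁺(aq)] = 0.359, so [Fe²⁺(aq)] ≈ 2.3 M.

2.3 M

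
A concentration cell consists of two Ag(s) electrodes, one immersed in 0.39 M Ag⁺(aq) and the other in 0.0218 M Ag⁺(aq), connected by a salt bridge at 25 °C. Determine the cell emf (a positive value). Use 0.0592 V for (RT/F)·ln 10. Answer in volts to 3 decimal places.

0.074 V

For a concentration cell E°cell = 0, since both electrodes use the same couple.
The compartment with the higher Ag⁺(aq) concentration (0.39 M) acts as the cathode; ions are reduced there and produced at the dilute (0.0218 M) anode.
With n = 1, Ecell = −(0.0592/1)·log([dilute]/[conc]) = −(0.0592/1)·log(0.0218/0.39) = +0.074 V.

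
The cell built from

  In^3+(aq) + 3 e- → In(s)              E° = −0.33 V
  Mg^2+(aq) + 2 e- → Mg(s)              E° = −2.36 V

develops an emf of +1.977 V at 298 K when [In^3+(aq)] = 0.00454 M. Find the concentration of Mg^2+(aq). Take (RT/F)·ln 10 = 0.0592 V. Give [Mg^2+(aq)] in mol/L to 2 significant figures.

In³⁺/In is the cathode (higher E°); E°cell = −0.33 − (−2.36) = +2.03 V with n = 6.
Rearranging E = E° − (0.0592/n)·log Q gives log Q = 6(+2.03 − (+1.977))/0.0592 = 5.372.
For 2 In^3+(aq) + 3 Mg(s) → 2 In(s) + 3 Mg^2+(aq), the reaction quotient is Q = [Mg^2+(aq)]^3 / [In^3+(aq)]^2.
Substituting the known concentrations and solving, log [Mg^2+(aq)] = 0.229 and [Mg^2+(aq)] = 1.7 M.

1.7 M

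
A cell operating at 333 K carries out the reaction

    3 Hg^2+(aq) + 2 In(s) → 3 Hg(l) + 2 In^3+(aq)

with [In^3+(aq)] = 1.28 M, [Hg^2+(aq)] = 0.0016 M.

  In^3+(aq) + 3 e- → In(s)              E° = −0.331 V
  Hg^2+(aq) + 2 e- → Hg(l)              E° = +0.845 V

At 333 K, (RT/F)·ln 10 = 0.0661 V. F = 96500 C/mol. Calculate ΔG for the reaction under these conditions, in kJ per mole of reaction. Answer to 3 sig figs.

E°cell = +0.845 − (−0.331) = +1.176 V; the balanced reaction transfers n = 6 electrons.
Q = [In^3+(aq)]^2 / [Hg^2+(aq)]^3 = 4×10^8, so log Q = 8.602 and E = +1.176 − (0.0661/6)(8.602) = +1.0812 V.
Finally ΔG = −nFE = −(6)(96500 C/mol)(+1.0812 V) = −626 kJ/mol.

−626 kJ/mol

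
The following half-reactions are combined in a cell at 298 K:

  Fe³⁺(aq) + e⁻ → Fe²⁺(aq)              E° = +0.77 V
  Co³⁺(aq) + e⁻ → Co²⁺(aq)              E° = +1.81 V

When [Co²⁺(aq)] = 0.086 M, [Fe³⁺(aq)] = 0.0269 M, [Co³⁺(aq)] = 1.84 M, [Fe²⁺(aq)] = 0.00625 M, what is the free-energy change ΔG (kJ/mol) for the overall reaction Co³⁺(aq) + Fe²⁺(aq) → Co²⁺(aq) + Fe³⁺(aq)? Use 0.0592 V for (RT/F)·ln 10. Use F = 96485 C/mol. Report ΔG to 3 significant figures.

−104 kJ/mol

With Co³⁺/Co²⁺ reduced at the cathode, E°cell = +1.81 − (+0.77) = +1.04 V and n = 1.
Here Q = ([Co²⁺(aq)]·[Fe³⁺(aq)]) / ([Co³⁺(aq)]·[Fe²⁺(aq)]) = 0.201 (log Q = −0.696), giving E = +1.04 − (0.0592/1)·(−0.696) = +1.0812 V.
Then ΔG = −nFE = −1 × 96485 × +1.0812 J/mol = −104 kJ/mol.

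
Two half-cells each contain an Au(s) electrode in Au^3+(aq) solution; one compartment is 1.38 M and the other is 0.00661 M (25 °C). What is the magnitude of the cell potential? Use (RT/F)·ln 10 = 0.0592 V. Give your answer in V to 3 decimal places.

0.046 V

For a concentration cell E°cell = 0, since both electrodes use the same couple.
The compartment with the higher Au^3+(aq) concentration (1.38 M) acts as the cathode; ions are reduced there and produced at the dilute (0.00661 M) anode.
With n = 3, Ecell = −(0.0592/3)·log([dilute]/[conc]) = −(0.0592/3)·log(0.00661/1.38) = +0.046 V.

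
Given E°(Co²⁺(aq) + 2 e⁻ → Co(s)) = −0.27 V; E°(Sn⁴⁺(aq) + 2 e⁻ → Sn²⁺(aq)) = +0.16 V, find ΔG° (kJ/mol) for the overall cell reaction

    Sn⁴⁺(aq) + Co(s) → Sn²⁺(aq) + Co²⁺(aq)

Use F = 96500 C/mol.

−83.0 kJ/mol

In the reaction as written Sn⁴⁺(aq) is reduced, so the Sn⁴⁺/Sn²⁺ couple is the cathode and Co²⁺/Co is the anode.
E°cell = +0.16 − (−0.27) = +0.43 V; balancing electrons gives n = 2.
ΔG° = −nFE°cell = −(2)(96500)(+0.43) J/mol = −83.0 kJ/mol.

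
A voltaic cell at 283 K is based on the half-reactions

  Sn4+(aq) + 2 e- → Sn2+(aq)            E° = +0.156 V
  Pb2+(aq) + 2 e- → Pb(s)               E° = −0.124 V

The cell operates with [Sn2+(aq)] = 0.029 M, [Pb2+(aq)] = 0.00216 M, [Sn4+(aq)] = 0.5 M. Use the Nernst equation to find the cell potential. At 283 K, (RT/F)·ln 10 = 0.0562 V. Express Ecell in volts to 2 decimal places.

Sn⁴⁺/Sn²⁺ is reduced (cathode, E° = +0.156 V) and Pb²⁺/Pb is oxidized (anode).
The standard potential is +0.156 − (−0.124) = +0.280 V and the balanced reaction transfers n = 2 electrons.
For the overall reaction Sn4+(aq) + Pb(s) → Sn2+(aq) + Pb2+(aq), Q = ([Sn2+(aq)]·[Pb2+(aq)]) / [Sn4+(aq)] = 0.000125, giving log Q = −3.902.
By the Nernst equation, E = +0.280 − (0.0562/2)·(−3.902) = +0.39 V.

+0.39 V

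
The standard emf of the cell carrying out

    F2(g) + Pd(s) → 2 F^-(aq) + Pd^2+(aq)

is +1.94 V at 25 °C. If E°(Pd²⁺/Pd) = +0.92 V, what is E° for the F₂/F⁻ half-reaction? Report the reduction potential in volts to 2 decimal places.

In the reaction as written the F₂/F⁻ couple is reduced (cathode) and Pd²⁺/Pd is oxidized (anode), so E°cell = E°(F₂/F⁻) − E°(Pd²⁺/Pd).
E°(F₂/F⁻) = E°cell + E°(anode) = +1.94 + (+0.92) = +2.86 V.

+2.86 V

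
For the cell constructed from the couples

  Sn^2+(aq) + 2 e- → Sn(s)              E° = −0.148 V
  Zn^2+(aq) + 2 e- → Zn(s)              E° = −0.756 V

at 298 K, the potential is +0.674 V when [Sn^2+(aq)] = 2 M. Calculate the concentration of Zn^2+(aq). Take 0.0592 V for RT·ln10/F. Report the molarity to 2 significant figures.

Sn²⁺/Sn is the cathode (higher E°); E°cell = −0.148 − (−0.756) = +0.608 V with n = 2.
From the Nernst equation, log Q = n(E° − E)/0.0592 = 2·(+0.608 − (+0.674))/0.0592 = −2.230.
The balanced reaction is Sn^2+(aq) + Zn(s) → Sn(s) + Zn^2+(aq), so Q = [Zn^2+(aq)] / [Sn^2+(aq)].
Solving for the unknown gives log [Zn^2+(aq)] = −1.929, so [Zn^2+(aq)] ≈ 0.012 M.

0.012 M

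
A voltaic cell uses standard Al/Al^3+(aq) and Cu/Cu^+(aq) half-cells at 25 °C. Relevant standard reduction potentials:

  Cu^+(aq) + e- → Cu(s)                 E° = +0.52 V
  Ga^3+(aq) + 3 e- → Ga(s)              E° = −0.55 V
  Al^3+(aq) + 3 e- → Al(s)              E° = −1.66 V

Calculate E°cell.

The Cu⁺/Cu couple has the higher E°, so Cu ion is reduced (cathode) and Al is oxidized (anode).
E°cell = E°(cathode) − E°(anode) = +0.52 − (−1.66) = +2.18 V.

+2.18 V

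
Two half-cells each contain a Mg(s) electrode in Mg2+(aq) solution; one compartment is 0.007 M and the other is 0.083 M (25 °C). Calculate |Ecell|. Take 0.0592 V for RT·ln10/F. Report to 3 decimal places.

0.032 V

For a concentration cell E°cell = 0, since both electrodes use the same couple.
The compartment with the higher Mg2+(aq) concentration (0.083 M) acts as the cathode; ions are reduced there and produced at the dilute (0.007 M) anode.
With n = 2, Ecell = −(0.0592/2)·log([dilute]/[conc]) = −(0.0592/2)·log(0.007/0.083) = +0.032 V.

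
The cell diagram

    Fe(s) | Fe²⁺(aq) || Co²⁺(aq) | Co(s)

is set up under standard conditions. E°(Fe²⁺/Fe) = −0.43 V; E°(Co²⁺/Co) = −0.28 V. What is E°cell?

By convention the left-hand electrode in cell notation is the anode (oxidation) and the right-hand electrode is the cathode (reduction).
E°cell = E°(right) − E°(left) = −0.28 − (−0.43) = +0.15 V.

+0.15 V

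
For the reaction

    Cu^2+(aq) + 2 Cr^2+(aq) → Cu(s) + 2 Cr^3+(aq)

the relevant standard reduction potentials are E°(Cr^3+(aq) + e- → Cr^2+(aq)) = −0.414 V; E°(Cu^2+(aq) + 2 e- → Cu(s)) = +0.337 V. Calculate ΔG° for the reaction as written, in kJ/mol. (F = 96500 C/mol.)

In the reaction as written Cu^2+(aq) is reduced, so the Cu²⁺/Cu couple is the cathode and Cr³⁺/Cr²⁺ is the anode.
E°cell = +0.337 − (−0.414) = +0.751 V; balancing electrons gives n = 2.
ΔG° = −nFE°cell = −(2)(96500)(+0.751) J/mol = −145 kJ/mol.

−145 kJ/mol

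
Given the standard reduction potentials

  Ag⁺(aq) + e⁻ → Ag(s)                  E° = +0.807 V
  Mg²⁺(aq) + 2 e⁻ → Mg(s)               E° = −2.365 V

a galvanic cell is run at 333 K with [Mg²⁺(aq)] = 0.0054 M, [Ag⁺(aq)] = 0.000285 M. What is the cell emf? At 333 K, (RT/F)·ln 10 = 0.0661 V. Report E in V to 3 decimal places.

+3.013 V

The Ag⁺/Ag couple has the more positive E°, so it is the cathode; Mg²⁺/Mg is the anode.
The standard potential is +0.807 − (−2.365) = +3.172 V and the balanced reaction transfers n = 2 electrons.
For the overall reaction 2 Ag⁺(aq) + Mg(s) → 2 Ag(s) + Mg²⁺(aq), Q = [Mg²⁺(aq)] / [Ag⁺(aq)]^2 = 6.65×10^4, giving log Q = 4.823.
Applying E = E° − (RT ln10/nF)·log Q gives +3.172 − (0.0661/2)(4.823) = +3.013 V.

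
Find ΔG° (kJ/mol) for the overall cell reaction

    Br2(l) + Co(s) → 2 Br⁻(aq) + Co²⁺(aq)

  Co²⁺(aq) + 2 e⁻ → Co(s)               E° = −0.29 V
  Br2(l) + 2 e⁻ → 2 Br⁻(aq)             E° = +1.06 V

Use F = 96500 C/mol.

In the reaction as written Br2(l) is reduced, so the Br₂/Br⁻ couple is the cathode and Co²⁺/Co is the anode.
E°cell = +1.06 − (−0.29) = +1.35 V; balancing electrons gives n = 2.
ΔG° = −nFE°cell = −(2)(96500)(+1.35) J/mol = −261 kJ/mol.

−261 kJ/mol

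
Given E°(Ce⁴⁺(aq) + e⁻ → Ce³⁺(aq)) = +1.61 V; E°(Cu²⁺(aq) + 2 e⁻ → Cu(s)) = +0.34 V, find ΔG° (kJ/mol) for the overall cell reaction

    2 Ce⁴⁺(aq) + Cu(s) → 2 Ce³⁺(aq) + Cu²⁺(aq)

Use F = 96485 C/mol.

−245 kJ/mol

In the reaction as written Ce⁴⁺(aq) is reduced, so the Ce⁴⁺/Ce³⁺ couple is the cathode and Cu²⁺/Cu is the anode.
E°cell = +1.61 − (+0.34) = +1.27 V; balancing electrons gives n = 2.
ΔG° = −nFE°cell = −(2)(96485)(+1.27) J/mol = −245 kJ/mol.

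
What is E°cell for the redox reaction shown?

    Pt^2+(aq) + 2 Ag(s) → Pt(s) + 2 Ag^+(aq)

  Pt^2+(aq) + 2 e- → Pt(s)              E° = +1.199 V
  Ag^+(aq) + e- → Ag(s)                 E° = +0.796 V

In the reaction as written, Pt^2+(aq) is reduced (cathode) and Ag^+(aq) is produced by oxidation at the anode.
E°cell = E°(cathode) − E°(anode) = +1.199 − (+0.796) = +0.403 V.
The positive value indicates the reaction is spontaneous as written.

+0.403 V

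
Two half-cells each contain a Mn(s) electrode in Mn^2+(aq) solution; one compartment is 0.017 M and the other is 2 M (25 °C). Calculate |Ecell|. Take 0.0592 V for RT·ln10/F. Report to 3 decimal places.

For a concentration cell E°cell = 0, since both electrodes use the same couple.
The compartment with the higher Mn^2+(aq) concentration (2 M) acts as the cathode; ions are reduced there and produced at the dilute (0.017 M) anode.
With n = 2, Ecell = −(0.0592/2)·log([dilute]/[conc]) = −(0.0592/2)·log(0.017/2) = +0.061 V.

0.061 V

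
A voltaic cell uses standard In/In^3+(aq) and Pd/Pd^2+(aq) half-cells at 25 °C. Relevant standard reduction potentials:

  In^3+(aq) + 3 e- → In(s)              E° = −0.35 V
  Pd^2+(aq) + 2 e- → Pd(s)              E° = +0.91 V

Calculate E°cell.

The Pd²⁺/Pd couple has the higher E°, so Pd ion is reduced (cathode) and In is oxidized (anode).
E°cell = E°(cathode) − E°(anode) = +0.91 − (−0.35) = +1.26 V.

+1.26 V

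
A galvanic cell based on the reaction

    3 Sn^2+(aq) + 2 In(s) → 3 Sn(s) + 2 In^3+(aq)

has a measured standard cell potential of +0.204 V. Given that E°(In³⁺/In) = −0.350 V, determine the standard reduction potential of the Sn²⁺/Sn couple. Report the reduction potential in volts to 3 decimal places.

In the reaction as written the Sn²⁺/Sn couple is reduced (cathode) and In³⁺/In is oxidized (anode), so E°cell = E°(Sn²⁺/Sn) − E°(In³⁺/In).
E°(Sn²⁺/Sn) = E°cell + E°(anode) = +0.204 + (−0.350) = −0.146 V.

−0.146 V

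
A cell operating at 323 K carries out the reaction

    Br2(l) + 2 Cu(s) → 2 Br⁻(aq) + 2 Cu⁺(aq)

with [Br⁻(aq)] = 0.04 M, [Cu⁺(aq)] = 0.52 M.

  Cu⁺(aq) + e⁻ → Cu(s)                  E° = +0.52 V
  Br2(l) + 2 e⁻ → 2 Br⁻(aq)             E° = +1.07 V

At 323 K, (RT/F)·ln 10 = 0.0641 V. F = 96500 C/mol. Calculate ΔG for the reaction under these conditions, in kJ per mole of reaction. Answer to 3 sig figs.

E°cell = +1.07 − (+0.52) = +0.55 V; the balanced reaction transfers n = 2 electrons.
Here Q = [Br⁻(aq)]^2·[Cu⁺(aq)]^2 = 0.000433 (log Q = −3.364), giving E = +0.55 − (0.0641/2)·(−3.364) = +0.6578 V.
Then ΔG = −nFE = −2 × 96500 × +0.6578 J/mol = −127 kJ/mol.

−127 kJ/mol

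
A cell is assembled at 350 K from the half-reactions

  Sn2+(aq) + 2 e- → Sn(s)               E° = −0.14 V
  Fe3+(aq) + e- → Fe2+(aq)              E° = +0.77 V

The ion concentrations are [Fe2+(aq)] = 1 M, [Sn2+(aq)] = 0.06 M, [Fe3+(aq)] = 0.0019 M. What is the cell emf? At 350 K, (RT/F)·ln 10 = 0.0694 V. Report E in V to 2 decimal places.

Since E°(Fe³⁺/Fe²⁺) > E°(Sn²⁺/Sn), Fe³⁺/Fe²⁺ serves as the cathode.
E°cell = E°cat − E°an = +0.77 − (−0.14) = +0.91 V; n = 2.
The balanced reaction is 2 Fe3+(aq) + Sn(s) → 2 Fe2+(aq) + Sn2+(aq), so Q = ([Fe2+(aq)]^2·[Sn2+(aq)]) / [Fe3+(aq)]^2 = 1.66×10^4 and log Q = 4.221.
Applying E = E° − (RT ln10/nF)·log Q gives +0.91 − (0.0694/2)(4.221) = +0.76 V.

+0.76 V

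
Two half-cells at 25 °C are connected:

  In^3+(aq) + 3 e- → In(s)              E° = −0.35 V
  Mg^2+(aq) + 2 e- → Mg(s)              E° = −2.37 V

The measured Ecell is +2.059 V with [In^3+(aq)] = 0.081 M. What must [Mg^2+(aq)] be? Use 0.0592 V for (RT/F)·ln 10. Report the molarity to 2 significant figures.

With In³⁺/In at the cathode and Mg²⁺/Mg at the anode, E°cell = −0.35 − (−2.37) = +2.02 V (n = 6).
Since E = E° − (0.0592/n)·log Q, log Q = n(E° − E)/0.0592 = −3.953.
Balancing electrons gives 2 In^3+(aq) + 3 Mg(s) → 2 In(s) + 3 Mg^2+(aq); thus Q = [Mg^2+(aq)]^3 / [In^3+(aq)]^2.
Isolating [Mg^2+(aq)] in Q = 10^{−3.953} yields log [Mg^2+(aq)] = −2.045, i.e. 0.0090 M.

0.0090 M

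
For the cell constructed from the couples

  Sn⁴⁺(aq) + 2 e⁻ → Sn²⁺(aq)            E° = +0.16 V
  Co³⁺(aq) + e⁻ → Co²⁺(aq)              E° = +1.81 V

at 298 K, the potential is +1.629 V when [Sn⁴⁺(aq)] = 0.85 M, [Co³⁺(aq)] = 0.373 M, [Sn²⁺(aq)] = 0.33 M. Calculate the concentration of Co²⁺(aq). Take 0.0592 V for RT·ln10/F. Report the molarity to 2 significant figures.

0.53 M

The Co³⁺/Co²⁺ couple has the larger reduction potential, so it is the cathode: E°cell = +1.81 − (+0.16) = +1.65 V and n = 2.
From the Nernst equation, log Q = n(E° − E)/0.0592 = 2·(+1.65 − (+1.629))/0.0592 = 0.709.
Balancing electrons gives 2 Co³⁺(aq) + Sn²⁺(aq) → 2 Co²⁺(aq) + Sn⁴⁺(aq); thus Q = ([Co²⁺(aq)]^2·[Sn⁴⁺(aq)]) / ([Co³⁺(aq)]^2·[Sn²⁺(aq)]).
Solving for the unknown gives log [Co²⁺(aq)] = −0.279, so [Co²⁺(aq)] ≈ 0.53 M.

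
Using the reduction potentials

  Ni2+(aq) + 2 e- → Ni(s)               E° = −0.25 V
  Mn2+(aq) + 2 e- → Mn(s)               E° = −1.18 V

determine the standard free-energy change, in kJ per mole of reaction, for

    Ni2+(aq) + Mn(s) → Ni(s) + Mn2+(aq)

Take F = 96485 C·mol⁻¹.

−179 kJ/mol

In the reaction as written Ni2+(aq) is reduced, so the Ni²⁺/Ni couple is the cathode and Mn²⁺/Mn is the anode.
E°cell = −0.25 − (−1.18) = +0.93 V; balancing electrons gives n = 2.
ΔG° = −nFE°cell = −(2)(96485)(+0.93) J/mol = −179 kJ/mol.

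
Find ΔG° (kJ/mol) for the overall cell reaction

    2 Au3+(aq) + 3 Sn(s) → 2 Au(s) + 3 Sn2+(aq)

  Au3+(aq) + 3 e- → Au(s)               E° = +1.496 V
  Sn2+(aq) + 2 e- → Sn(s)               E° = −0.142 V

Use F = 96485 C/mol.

−948 kJ/mol

In the reaction as written Au3+(aq) is reduced, so the Au³⁺/Au couple is the cathode and Sn²⁺/Sn is the anode.
E°cell = +1.496 − (−0.142) = +1.638 V; balancing electrons gives n = 6.
ΔG° = −nFE°cell = −(6)(96485)(+1.638) J/mol = −948 kJ/mol.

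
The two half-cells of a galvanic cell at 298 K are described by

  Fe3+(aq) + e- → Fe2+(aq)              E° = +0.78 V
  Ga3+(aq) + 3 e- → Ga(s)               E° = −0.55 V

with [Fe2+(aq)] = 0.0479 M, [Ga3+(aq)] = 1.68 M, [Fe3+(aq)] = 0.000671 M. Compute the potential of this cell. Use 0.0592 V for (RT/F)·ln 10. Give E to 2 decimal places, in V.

+1.22 V

Since E°(Fe³⁺/Fe²⁺) > E°(Ga³⁺/Ga), Fe³⁺/Fe²⁺ serves as the cathode.
E°cell = +0.78 − (−0.55) = +1.33 V, with n = 3 electrons transferred.
Balancing gives 3 Fe3+(aq) + Ga(s) → 3 Fe2+(aq) + Ga3+(aq); hence Q = ([Fe2+(aq)]^3·[Ga3+(aq)]) / [Fe3+(aq)]^3 = 6.11×10^5 (log Q = 5.786).
By the Nernst equation, E = +1.33 − (0.0592/3)·(5.786) = +1.22 V.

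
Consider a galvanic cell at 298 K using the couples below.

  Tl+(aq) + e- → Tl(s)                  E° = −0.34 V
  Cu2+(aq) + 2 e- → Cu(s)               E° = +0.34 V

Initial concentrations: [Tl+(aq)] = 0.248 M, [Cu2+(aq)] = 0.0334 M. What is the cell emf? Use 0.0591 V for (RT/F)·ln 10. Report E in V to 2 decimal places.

Cu²⁺/Cu is reduced (cathode, E° = +0.34 V) and Tl⁺/Tl is oxidized (anode).
E°cell = E°cat − E°an = +0.34 − (−0.34) = +0.68 V; n = 2.
The balanced reaction is Cu2+(aq) + 2 Tl(s) → Cu(s) + 2 Tl+(aq), so Q = [Tl+(aq)]^2 / [Cu2+(aq)] = 1.84 and log Q = 0.265.
Applying E = E° − (RT ln10/nF)·log Q gives +0.68 − (0.0591/2)(0.265) = +0.67 V.

+0.67 V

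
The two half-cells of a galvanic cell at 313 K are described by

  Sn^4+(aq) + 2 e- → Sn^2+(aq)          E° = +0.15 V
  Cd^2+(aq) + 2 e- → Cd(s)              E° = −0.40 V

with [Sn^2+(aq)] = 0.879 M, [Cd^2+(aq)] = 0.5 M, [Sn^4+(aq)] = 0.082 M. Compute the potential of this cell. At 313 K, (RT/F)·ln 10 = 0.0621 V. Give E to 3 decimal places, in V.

Since E°(Sn⁴⁺/Sn²⁺) > E°(Cd²⁺/Cd), Sn⁴⁺/Sn²⁺ serves as the cathode.
E°cell = +0.15 − (−0.40) = +0.55 V, with n = 2 electrons transferred.
Balancing gives Sn^4+(aq) + Cd(s) → Sn^2+(aq) + Cd^2+(aq); hence Q = ([Sn^2+(aq)]·[Cd^2+(aq)]) / [Sn^4+(aq)] = 5.36 (log Q = 0.729).
Applying E = E° − (RT ln10/nF)·log Q gives +0.55 − (0.0621/2)(0.729) = +0.527 V.

+0.527 V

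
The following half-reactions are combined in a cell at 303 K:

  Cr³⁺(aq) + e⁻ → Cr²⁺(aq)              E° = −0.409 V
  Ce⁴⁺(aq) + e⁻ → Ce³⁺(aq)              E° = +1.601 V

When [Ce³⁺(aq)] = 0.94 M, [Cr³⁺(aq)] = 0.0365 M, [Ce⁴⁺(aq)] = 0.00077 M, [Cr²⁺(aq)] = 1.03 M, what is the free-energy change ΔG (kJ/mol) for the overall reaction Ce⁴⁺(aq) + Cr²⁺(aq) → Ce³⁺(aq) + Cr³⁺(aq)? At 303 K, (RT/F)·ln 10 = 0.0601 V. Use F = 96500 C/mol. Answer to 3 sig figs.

−184 kJ/mol

E°cell = +1.601 − (−0.409) = +2.010 V; the balanced reaction transfers n = 1 electron.
Q = ([Ce³⁺(aq)]·[Cr³⁺(aq)]) / ([Ce⁴⁺(aq)]·[Cr²⁺(aq)]) = 43.3, so log Q = 1.636 and E = +2.010 − (0.0601/1)(1.636) = +1.9117 V.
ΔG = −nFE = −(1)(96500)(+1.9117) J/mol = −184 kJ/mol.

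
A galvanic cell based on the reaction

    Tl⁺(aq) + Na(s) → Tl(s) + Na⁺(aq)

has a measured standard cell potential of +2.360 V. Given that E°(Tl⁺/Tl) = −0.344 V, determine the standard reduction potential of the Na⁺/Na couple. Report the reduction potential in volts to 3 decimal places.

−2.704 V

In the reaction as written the Tl⁺/Tl couple is reduced (cathode) and Na⁺/Na is oxidized (anode), so E°cell = E°(Tl⁺/Tl) − E°(Na⁺/Na).
E°(Na⁺/Na) = E°(cathode) − E°cell = −0.344 − (+2.360) = −2.704 V.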